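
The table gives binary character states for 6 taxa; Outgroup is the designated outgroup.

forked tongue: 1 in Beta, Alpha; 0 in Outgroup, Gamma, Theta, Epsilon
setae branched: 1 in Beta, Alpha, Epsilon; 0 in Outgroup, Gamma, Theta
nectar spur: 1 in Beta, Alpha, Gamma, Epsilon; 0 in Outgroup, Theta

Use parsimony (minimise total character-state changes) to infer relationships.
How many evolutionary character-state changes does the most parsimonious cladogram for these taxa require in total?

3

The outgroup has state '0' for every character, so '1' is the derived state throughout.
Only Alpha and Beta show the derived state '1' for forked tongue, supporting them as a clade.
setae branched (derived state '1') is shared by Alpha, Beta, and Epsilon — a synapomorphy uniting that clade.
nectar spur: derived state '1' in Alpha, Beta, Epsilon, and Gamma only — synapomorphy for {Alpha, Beta, Epsilon, Gamma}.
Most parsimonious ingroup topology: ((((Beta,Alpha),Epsilon),Gamma),Theta).
Changes per character on this tree: forked tongue: 1; setae branched: 1; nectar spur: 1.
Total = 3.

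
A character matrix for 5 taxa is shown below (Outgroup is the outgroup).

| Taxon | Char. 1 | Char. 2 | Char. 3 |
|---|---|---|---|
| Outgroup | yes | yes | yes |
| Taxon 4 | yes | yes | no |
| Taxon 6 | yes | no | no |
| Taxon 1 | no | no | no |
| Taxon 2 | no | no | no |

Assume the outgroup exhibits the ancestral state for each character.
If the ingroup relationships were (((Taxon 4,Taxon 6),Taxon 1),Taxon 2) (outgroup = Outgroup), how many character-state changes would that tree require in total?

5

Map each character onto (((Taxon 4,Taxon 6),Taxon 1),Taxon 2) (rooted by Outgroup) and count the minimum state changes it requires (Fitch parsimony):
Char. 1: 2; Char. 2: 2; Char. 3: 1.
Total tree length = 5.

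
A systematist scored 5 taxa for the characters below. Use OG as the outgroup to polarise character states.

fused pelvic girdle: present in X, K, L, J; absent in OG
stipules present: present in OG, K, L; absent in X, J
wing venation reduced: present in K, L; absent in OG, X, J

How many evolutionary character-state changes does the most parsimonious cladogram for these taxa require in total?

3

Character polarity is set by the outgroup: the derived state is whichever differs from the outgroup's state, so for stipules present the derived state is 'absent', and for the remaining characters it is 'present'.
fused pelvic girdle (derived state 'present') is shared by all ingroup taxa — unites the whole ingroup.
Only J and X show the derived state 'absent' for stipules present, supporting them as a clade.
wing venation reduced: derived state 'present' in K and L only — synapomorphy for {K, L}.
Most parsimonious ingroup topology: ((X,J),(K,L)).
Changes per character on this tree: fused pelvic girdle: 1; stipules present: 1; wing venation reduced: 1.
Total = 3.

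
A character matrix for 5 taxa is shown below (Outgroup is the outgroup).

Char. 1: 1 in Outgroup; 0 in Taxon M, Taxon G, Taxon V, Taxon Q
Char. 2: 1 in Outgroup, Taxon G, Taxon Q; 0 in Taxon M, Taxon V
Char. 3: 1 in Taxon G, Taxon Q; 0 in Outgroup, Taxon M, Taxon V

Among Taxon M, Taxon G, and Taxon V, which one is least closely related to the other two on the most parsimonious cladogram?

Taxon G

Character polarity is set by the outgroup: the derived state is whichever differs from the outgroup's state, so for Char. 1, Char. 2 the derived state is '0', and for the remaining characters it is '1'.
Char. 1 (derived state '0') is shared by all ingroup taxa — unites the whole ingroup.
Only Taxon M and Taxon V show the derived state '0' for Char. 2, supporting them as a clade.
Char. 3: derived state '1' in Taxon G and Taxon Q only — synapomorphy for {Taxon G, Taxon Q}.
Most parsimonious ingroup topology: ((Taxon M,Taxon V),(Taxon G,Taxon Q)).
Taxon V and Taxon M share a more recent common ancestor with each other than either does with Taxon G, so Taxon G is the least closely related of the three.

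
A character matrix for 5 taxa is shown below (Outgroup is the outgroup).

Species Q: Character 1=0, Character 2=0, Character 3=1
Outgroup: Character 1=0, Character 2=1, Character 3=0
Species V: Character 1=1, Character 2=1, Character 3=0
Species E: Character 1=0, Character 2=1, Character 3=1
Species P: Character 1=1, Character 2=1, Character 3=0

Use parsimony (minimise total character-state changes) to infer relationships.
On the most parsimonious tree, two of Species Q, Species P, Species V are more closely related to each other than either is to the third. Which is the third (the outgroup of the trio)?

Species Q

Character polarity is set by the outgroup: the derived state is whichever differs from the outgroup's state, so for Character 2 the derived state is '0', and for the remaining characters it is '1'.
Character 1: derived state '1' in Species P and Species V only — synapomorphy for {Species P, Species V}.
Character 2 (derived state '0') is unique to Species Q (autapomorphy; uninformative for grouping).
Character 3: derived state '1' in Species E and Species Q only — synapomorphy for {Species E, Species Q}.
Most parsimonious ingroup topology: ((Species V,Species P),(Species Q,Species E)).
Species P and Species V share a more recent common ancestor with each other than either does with Species Q, so Species Q is the least closely related of the three.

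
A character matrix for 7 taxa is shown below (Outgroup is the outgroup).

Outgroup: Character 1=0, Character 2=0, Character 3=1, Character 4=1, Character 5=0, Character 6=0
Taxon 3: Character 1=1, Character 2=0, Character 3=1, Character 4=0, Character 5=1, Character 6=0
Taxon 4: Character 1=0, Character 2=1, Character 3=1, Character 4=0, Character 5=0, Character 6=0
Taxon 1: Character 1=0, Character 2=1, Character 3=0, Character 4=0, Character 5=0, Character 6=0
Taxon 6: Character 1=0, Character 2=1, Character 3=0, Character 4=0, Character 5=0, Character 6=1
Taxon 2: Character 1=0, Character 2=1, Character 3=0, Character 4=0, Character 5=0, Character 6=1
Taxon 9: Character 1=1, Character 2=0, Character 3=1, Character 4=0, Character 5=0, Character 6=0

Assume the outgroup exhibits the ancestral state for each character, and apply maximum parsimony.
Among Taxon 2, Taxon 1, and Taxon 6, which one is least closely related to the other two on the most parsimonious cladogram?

Character polarity is set by the outgroup: the derived state is whichever differs from the outgroup's state, so for Character 3, Character 4 the derived state is '0', and for the remaining characters it is '1'.
Only Taxon 3 and Taxon 9 show the derived state '1' for Character 1, supporting them as a clade.
Only Taxon 1, Taxon 2, Taxon 4, and Taxon 6 show the derived state '1' for Character 2, supporting them as a clade.
Character 3: derived state '0' in Taxon 1, Taxon 2, and Taxon 6 only — synapomorphy for {Taxon 1, Taxon 2, Taxon 6}.
Character 4 (derived state '0') is shared by all ingroup taxa — unites the whole ingroup.
Character 5: derived state '1' in Taxon 3 only — an autapomorphy, so it tells us nothing about relationships among taxa.
Character 6 (derived state '1') is shared by Taxon 2 and Taxon 6 — a synapomorphy uniting that clade.
Most parsimonious ingroup topology: ((Taxon 3,Taxon 9),(Taxon 4,(Taxon 1,(Taxon 6,Taxon 2)))).
Taxon 2 and Taxon 6 share a more recent common ancestor with each other than either does with Taxon 1, so Taxon 1 is the least closely related of the three.

Taxon 1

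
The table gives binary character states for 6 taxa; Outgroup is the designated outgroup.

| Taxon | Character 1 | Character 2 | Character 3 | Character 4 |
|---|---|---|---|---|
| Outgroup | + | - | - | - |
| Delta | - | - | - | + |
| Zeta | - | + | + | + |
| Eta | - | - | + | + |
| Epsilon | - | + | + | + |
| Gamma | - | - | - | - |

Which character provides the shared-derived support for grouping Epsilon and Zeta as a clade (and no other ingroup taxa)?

Character 2

Character polarity is set by the outgroup: the derived state is whichever differs from the outgroup's state, so for Character 1 the derived state is '-', and for the remaining characters it is '+'.
Character 1 (derived state '-') is shared by all ingroup taxa — unites the whole ingroup.
Only Epsilon and Zeta show the derived state '+' for Character 2, supporting them as a clade.
Character 3 (derived state '+') is shared by Epsilon, Eta, and Zeta — a synapomorphy uniting that clade.
Character 4 (derived state '+') is shared by Delta, Epsilon, Eta, and Zeta — a synapomorphy uniting that clade.
Most parsimonious ingroup topology: ((Delta,((Zeta,Epsilon),Eta)),Gamma).
The clade {Epsilon, Zeta} is supported by Character 2: its derived state '+' occurs in exactly those taxa and in no other taxon (including the outgroup).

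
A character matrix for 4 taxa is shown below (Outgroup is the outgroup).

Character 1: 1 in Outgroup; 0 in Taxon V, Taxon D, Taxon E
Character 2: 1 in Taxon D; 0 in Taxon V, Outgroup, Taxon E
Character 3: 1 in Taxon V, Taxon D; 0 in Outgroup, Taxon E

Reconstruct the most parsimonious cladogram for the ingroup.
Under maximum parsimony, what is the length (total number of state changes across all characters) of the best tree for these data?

Character polarity is set by the outgroup: the derived state is whichever differs from the outgroup's state, so for Character 1 the derived state is '0', and for the remaining characters it is '1'.
All ingroup taxa share the derived state '0' for Character 1; it defines the ingroup but does not resolve relationships within it.
Character 2: derived state '1' in Taxon D only — an autapomorphy, so it tells us nothing about relationships among taxa.
Character 3 (derived state '1') is shared by Taxon D and Taxon V — a synapomorphy uniting that clade.
Most parsimonious ingroup topology: (Taxon E,(Taxon D,Taxon V)).
Changes per character on this tree: Character 1: 1; Character 2: 1; Character 3: 1.
Total = 3.

3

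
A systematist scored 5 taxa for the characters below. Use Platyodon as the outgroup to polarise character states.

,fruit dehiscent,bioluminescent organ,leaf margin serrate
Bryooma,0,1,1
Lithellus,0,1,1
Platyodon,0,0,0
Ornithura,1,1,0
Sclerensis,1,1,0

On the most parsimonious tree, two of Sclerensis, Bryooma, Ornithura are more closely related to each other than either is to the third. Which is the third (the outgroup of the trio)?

Bryooma

The outgroup has state '0' for every character, so '1' is the derived state throughout.
fruit dehiscent: derived state '1' in Ornithura and Sclerensis only — synapomorphy for {Ornithura, Sclerensis}.
bioluminescent organ (derived state '1') is shared by all ingroup taxa — unites the whole ingroup.
Only Bryooma and Lithellus show the derived state '1' for leaf margin serrate, supporting them as a clade.
Most parsimonious ingroup topology: ((Lithellus,Bryooma),(Sclerensis,Ornithura)).
Ornithura and Sclerensis share a more recent common ancestor with each other than either does with Bryooma, so Bryooma is the least closely related of the three.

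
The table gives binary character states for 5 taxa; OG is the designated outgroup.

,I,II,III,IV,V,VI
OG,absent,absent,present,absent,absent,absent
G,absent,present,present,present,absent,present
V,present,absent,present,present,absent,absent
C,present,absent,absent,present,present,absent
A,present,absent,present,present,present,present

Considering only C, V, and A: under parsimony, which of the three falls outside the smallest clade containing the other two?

V

Character polarity is set by the outgroup: the derived state is whichever differs from the outgroup's state, so for III the derived state is 'absent', and for the remaining characters it is 'present'.
Only A, C, and V show the derived state 'present' for I, supporting them as a clade.
II (derived state 'present') is unique to G (autapomorphy; uninformative for grouping).
III: derived state 'absent' in C only — an autapomorphy, so it tells us nothing about relationships among taxa.
All ingroup taxa share the derived state 'present' for IV; it defines the ingroup but does not resolve relationships within it.
V (derived state 'present') is shared by A and C — a synapomorphy uniting that clade.
VI (state 'present') occurs in A and G but conflicts with the nesting implied by the other characters — most parsimoniously interpreted as homoplasy.
Most parsimonious ingroup topology: (G,(V,(C,A))).
A and C share a more recent common ancestor with each other than either does with V, so V is the least closely related of the three.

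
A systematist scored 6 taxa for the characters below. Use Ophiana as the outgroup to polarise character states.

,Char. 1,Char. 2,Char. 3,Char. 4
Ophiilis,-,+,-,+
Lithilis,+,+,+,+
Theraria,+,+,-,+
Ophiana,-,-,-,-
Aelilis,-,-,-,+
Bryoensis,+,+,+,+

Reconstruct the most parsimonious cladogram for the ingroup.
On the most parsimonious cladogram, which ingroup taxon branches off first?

Aelilis

The outgroup has state '-' for every character, so '+' is the derived state throughout.
Char. 1 (derived state '+') is shared by Bryoensis, Lithilis, and Theraria — a synapomorphy uniting that clade.
Char. 2 (derived state '+') is shared by Bryoensis, Lithilis, Ophiilis, and Theraria — a synapomorphy uniting that clade.
Only Bryoensis and Lithilis show the derived state '+' for Char. 3, supporting them as a clade.
Char. 4 (derived state '+') is shared by all ingroup taxa — unites the whole ingroup.
Most parsimonious ingroup topology: (Aelilis,((Theraria,(Bryoensis,Lithilis)),Ophiilis)).
Aelilis is sister to the clade containing all other ingroup taxa, so it is the earliest-diverging (most basal) ingroup lineage.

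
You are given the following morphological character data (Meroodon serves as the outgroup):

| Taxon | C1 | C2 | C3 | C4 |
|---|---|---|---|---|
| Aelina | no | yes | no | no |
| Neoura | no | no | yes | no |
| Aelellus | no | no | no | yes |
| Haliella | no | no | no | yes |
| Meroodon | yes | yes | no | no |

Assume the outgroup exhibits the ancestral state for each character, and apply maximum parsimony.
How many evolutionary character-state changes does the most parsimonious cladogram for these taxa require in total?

4

Character polarity is set by the outgroup: the derived state is whichever differs from the outgroup's state, so for C1, C2 the derived state is 'no', and for the remaining characters it is 'yes'.
C1 (derived state 'no') is shared by all ingroup taxa — unites the whole ingroup.
C2: derived state 'no' in Aelellus, Haliella, and Neoura only — synapomorphy for {Aelellus, Haliella, Neoura}.
C3: derived state 'yes' in Neoura only — an autapomorphy, so it tells us nothing about relationships among taxa.
C4 (derived state 'yes') is shared by Aelellus and Haliella — a synapomorphy uniting that clade.
Most parsimonious ingroup topology: ((Neoura,(Aelellus,Haliella)),Aelina).
Changes per character on this tree: C1: 1; C2: 1; C3: 1; C4: 1.
Total = 4.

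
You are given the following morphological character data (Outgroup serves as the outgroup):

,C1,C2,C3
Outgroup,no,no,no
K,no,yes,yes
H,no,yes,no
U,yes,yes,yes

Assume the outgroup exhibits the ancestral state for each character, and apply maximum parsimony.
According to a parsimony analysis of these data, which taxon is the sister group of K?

The outgroup has state 'no' for every character, so 'yes' is the derived state throughout.
C1: derived state 'yes' in U only — an autapomorphy, so it tells us nothing about relationships among taxa.
All ingroup taxa share the derived state 'yes' for C2; it defines the ingroup but does not resolve relationships within it.
Only K and U show the derived state 'yes' for C3, supporting them as a clade.
Most parsimonious ingroup topology: ((K,U),H).
K and U form a cherry on this tree, so they are sister taxa.

U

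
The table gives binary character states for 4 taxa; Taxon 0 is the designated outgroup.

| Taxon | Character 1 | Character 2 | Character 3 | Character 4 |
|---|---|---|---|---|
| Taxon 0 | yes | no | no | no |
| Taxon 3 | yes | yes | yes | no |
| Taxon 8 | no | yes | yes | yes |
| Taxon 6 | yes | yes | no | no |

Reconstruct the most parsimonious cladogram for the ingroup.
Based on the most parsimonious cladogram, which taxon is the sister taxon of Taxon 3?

Taxon 8

Character polarity is set by the outgroup: the derived state is whichever differs from the outgroup's state, so for Character 1 the derived state is 'no', and for the remaining characters it is 'yes'.
Character 1: derived state 'no' in Taxon 8 only — an autapomorphy, so it tells us nothing about relationships among taxa.
All ingroup taxa share the derived state 'yes' for Character 2; it defines the ingroup but does not resolve relationships within it.
Character 3: derived state 'yes' in Taxon 3 and Taxon 8 only — synapomorphy for {Taxon 3, Taxon 8}.
Character 4 (derived state 'yes') is unique to Taxon 8 (autapomorphy; uninformative for grouping).
Most parsimonious ingroup topology: ((Taxon 3,Taxon 8),Taxon 6).
Taxon 3 and Taxon 8 form a cherry on this tree, so they are sister taxa.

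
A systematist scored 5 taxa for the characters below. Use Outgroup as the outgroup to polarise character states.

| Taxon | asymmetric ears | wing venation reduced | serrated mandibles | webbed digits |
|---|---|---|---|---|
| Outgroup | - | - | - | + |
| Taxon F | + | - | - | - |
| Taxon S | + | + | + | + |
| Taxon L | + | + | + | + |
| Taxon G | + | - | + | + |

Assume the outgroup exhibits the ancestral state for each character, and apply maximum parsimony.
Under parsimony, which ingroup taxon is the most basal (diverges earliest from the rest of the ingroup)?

Taxon F

Character polarity is set by the outgroup: the derived state is whichever differs from the outgroup's state, so for webbed digits the derived state is '-', and for the remaining characters it is '+'.
asymmetric ears (derived state '+') is shared by all ingroup taxa — unites the whole ingroup.
wing venation reduced (derived state '+') is shared by Taxon L and Taxon S — a synapomorphy uniting that clade.
serrated mandibles (derived state '+') is shared by Taxon G, Taxon L, and Taxon S — a synapomorphy uniting that clade.
webbed digits: derived state '-' in Taxon F only — an autapomorphy, so it tells us nothing about relationships among taxa.
Most parsimonious ingroup topology: (Taxon F,((Taxon S,Taxon L),Taxon G)).
Taxon F is sister to the clade containing all other ingroup taxa, so it is the earliest-diverging (most basal) ingroup lineage.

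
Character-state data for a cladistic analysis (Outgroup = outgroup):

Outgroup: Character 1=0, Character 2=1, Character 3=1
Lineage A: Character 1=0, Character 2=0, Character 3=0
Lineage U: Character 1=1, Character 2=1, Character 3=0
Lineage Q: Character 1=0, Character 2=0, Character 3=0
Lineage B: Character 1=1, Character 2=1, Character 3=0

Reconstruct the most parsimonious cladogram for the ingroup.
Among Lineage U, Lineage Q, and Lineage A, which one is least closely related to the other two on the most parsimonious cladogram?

Character polarity is set by the outgroup: the derived state is whichever differs from the outgroup's state, so for Character 2, Character 3 the derived state is '0', and for the remaining characters it is '1'.
Only Lineage B and Lineage U show the derived state '1' for Character 1, supporting them as a clade.
Character 2 (derived state '0') is shared by Lineage A and Lineage Q — a synapomorphy uniting that clade.
All ingroup taxa share the derived state '0' for Character 3; it defines the ingroup but does not resolve relationships within it.
Most parsimonious ingroup topology: ((Lineage A,Lineage Q),(Lineage U,Lineage B)).
Lineage A and Lineage Q share a more recent common ancestor with each other than either does with Lineage U, so Lineage U is the least closely related of the three.

Lineage U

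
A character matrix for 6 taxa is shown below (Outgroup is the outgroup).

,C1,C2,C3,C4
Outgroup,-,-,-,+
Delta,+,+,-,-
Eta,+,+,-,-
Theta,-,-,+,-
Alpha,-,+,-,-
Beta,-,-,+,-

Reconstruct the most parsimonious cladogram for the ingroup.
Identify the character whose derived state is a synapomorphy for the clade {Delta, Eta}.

C1

Character polarity is set by the outgroup: the derived state is whichever differs from the outgroup's state, so for C4 the derived state is '-', and for the remaining characters it is '+'.
C1: derived state '+' in Delta and Eta only — synapomorphy for {Delta, Eta}.
Only Alpha, Delta, and Eta show the derived state '+' for C2, supporting them as a clade.
C3 (derived state '+') is shared by Beta and Theta — a synapomorphy uniting that clade.
C4 (derived state '-') is shared by all ingroup taxa — unites the whole ingroup.
Most parsimonious ingroup topology: (((Delta,Eta),Alpha),(Theta,Beta)).
The clade {Delta, Eta} is supported by C1: its derived state '+' occurs in exactly those taxa and in no other taxon (including the outgroup).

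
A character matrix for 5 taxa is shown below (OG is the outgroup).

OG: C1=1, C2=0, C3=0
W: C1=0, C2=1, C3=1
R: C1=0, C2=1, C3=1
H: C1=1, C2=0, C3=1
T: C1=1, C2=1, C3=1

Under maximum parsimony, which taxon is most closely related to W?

R

Character polarity is set by the outgroup: the derived state is whichever differs from the outgroup's state, so for C1 the derived state is '0', and for the remaining characters it is '1'.
Only R and W show the derived state '0' for C1, supporting them as a clade.
Only R, T, and W show the derived state '1' for C2, supporting them as a clade.
C3 (derived state '1') is shared by all ingroup taxa — unites the whole ingroup.
Most parsimonious ingroup topology: (((W,R),T),H).
W and R form a cherry on this tree, so they are sister taxa.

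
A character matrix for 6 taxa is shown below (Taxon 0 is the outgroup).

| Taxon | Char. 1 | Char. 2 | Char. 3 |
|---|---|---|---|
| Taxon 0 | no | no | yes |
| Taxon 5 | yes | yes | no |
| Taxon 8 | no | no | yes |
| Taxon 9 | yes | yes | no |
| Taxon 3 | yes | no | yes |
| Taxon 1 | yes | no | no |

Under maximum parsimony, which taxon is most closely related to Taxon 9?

Character polarity is set by the outgroup: the derived state is whichever differs from the outgroup's state, so for Char. 3 the derived state is 'no', and for the remaining characters it is 'yes'.
Only Taxon 1, Taxon 3, Taxon 5, and Taxon 9 show the derived state 'yes' for Char. 1, supporting them as a clade.
Char. 2: derived state 'yes' in Taxon 5 and Taxon 9 only — synapomorphy for {Taxon 5, Taxon 9}.
Char. 3 (derived state 'no') is shared by Taxon 1, Taxon 5, and Taxon 9 — a synapomorphy uniting that clade.
Most parsimonious ingroup topology: ((((Taxon 5,Taxon 9),Taxon 1),Taxon 3),Taxon 8).
Taxon 9 and Taxon 5 form a cherry on this tree, so they are sister taxa.

Taxon 5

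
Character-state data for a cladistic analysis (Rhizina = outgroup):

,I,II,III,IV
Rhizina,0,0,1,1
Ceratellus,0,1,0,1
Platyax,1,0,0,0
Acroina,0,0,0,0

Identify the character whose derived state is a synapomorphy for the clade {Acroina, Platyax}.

Character polarity is set by the outgroup: the derived state is whichever differs from the outgroup's state, so for III, IV the derived state is '0', and for the remaining characters it is '1'.
I (derived state '1') is unique to Platyax (autapomorphy; uninformative for grouping).
II (derived state '1') is unique to Ceratellus (autapomorphy; uninformative for grouping).
III (derived state '0') is shared by all ingroup taxa — unites the whole ingroup.
IV (derived state '0') is shared by Acroina and Platyax — a synapomorphy uniting that clade.
Most parsimonious ingroup topology: (Ceratellus,(Platyax,Acroina)).
The clade {Acroina, Platyax} is supported by IV: its derived state '0' occurs in exactly those taxa and in no other taxon (including the outgroup).

IV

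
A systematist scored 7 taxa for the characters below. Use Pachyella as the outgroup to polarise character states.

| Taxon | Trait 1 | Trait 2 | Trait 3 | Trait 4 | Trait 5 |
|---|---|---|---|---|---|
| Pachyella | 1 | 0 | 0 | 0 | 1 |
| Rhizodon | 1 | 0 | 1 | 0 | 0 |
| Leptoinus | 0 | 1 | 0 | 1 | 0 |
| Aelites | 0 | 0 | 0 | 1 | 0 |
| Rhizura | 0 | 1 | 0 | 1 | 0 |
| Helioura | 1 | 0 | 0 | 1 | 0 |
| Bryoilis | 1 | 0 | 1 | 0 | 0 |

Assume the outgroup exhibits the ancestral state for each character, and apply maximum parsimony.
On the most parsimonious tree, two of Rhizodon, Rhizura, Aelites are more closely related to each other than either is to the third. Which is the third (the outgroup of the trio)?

Character polarity is set by the outgroup: the derived state is whichever differs from the outgroup's state, so for Trait 1, Trait 5 the derived state is '0', and for the remaining characters it is '1'.
Trait 1: derived state '0' in Aelites, Leptoinus, and Rhizura only — synapomorphy for {Aelites, Leptoinus, Rhizura}.
Only Leptoinus and Rhizura show the derived state '1' for Trait 2, supporting them as a clade.
Trait 3 (derived state '1') is shared by Bryoilis and Rhizodon — a synapomorphy uniting that clade.
Trait 4: derived state '1' in Aelites, Helioura, Leptoinus, and Rhizura only — synapomorphy for {Aelites, Helioura, Leptoinus, Rhizura}.
Trait 5 (derived state '0') is shared by all ingroup taxa — unites the whole ingroup.
Most parsimonious ingroup topology: ((Rhizodon,Bryoilis),(((Leptoinus,Rhizura),Aelites),Helioura)).
Rhizura and Aelites share a more recent common ancestor with each other than either does with Rhizodon, so Rhizodon is the least closely related of the three.

Rhizodon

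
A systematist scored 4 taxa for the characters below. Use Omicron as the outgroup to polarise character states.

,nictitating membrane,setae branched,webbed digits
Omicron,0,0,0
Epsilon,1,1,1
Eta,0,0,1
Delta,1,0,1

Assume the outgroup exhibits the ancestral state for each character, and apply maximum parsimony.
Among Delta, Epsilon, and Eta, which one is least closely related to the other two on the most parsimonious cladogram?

The outgroup has state '0' for every character, so '1' is the derived state throughout.
nictitating membrane (derived state '1') is shared by Delta and Epsilon — a synapomorphy uniting that clade.
setae branched: derived state '1' in Epsilon only — an autapomorphy, so it tells us nothing about relationships among taxa.
All ingroup taxa share the derived state '1' for webbed digits; it defines the ingroup but does not resolve relationships within it.
Most parsimonious ingroup topology: ((Epsilon,Delta),Eta).
Delta and Epsilon share a more recent common ancestor with each other than either does with Eta, so Eta is the least closely related of the three.

Eta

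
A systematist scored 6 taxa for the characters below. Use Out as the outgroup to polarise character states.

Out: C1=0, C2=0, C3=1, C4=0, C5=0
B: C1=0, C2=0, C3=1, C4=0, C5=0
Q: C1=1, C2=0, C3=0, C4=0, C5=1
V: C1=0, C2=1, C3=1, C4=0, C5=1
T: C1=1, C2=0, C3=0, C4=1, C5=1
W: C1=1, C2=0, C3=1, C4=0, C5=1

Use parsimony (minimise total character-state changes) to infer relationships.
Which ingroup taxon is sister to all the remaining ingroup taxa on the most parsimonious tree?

B

Character polarity is set by the outgroup: the derived state is whichever differs from the outgroup's state, so for C3 the derived state is '0', and for the remaining characters it is '1'.
Only Q, T, and W show the derived state '1' for C1, supporting them as a clade.
C2 (derived state '1') is unique to V (autapomorphy; uninformative for grouping).
C3 (derived state '0') is shared by Q and T — a synapomorphy uniting that clade.
C4: derived state '1' in T only — an autapomorphy, so it tells us nothing about relationships among taxa.
C5 (derived state '1') is shared by Q, T, V, and W — a synapomorphy uniting that clade.
Most parsimonious ingroup topology: (B,(((Q,T),W),V)).
B is sister to the clade containing all other ingroup taxa, so it is the earliest-diverging (most basal) ingroup lineage.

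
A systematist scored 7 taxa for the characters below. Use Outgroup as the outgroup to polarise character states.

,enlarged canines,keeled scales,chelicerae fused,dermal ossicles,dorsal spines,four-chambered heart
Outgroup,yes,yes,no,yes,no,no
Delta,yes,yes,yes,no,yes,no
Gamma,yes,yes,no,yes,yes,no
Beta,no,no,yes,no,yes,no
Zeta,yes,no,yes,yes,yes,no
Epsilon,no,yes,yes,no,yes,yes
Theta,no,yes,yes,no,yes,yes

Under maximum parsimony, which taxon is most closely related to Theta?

Character polarity is set by the outgroup: the derived state is whichever differs from the outgroup's state, so for enlarged canines, keeled scales, dermal ossicles the derived state is 'no', and for the remaining characters it is 'yes'.
Only Beta, Epsilon, and Theta show the derived state 'no' for enlarged canines, supporting them as a clade.
keeled scales (state 'no') occurs in Beta and Zeta but conflicts with the nesting implied by the other characters — most parsimoniously interpreted as homoplasy.
chelicerae fused (derived state 'yes') is shared by Beta, Delta, Epsilon, Theta, and Zeta — a synapomorphy uniting that clade.
dermal ossicles: derived state 'no' in Beta, Delta, Epsilon, and Theta only — synapomorphy for {Beta, Delta, Epsilon, Theta}.
All ingroup taxa share the derived state 'yes' for dorsal spines; it defines the ingroup but does not resolve relationships within it.
Only Epsilon and Theta show the derived state 'yes' for four-chambered heart, supporting them as a clade.
Most parsimonious ingroup topology: (((Delta,(Beta,(Epsilon,Theta))),Zeta),Gamma).
Theta and Epsilon form a cherry on this tree, so they are sister taxa.

Epsilon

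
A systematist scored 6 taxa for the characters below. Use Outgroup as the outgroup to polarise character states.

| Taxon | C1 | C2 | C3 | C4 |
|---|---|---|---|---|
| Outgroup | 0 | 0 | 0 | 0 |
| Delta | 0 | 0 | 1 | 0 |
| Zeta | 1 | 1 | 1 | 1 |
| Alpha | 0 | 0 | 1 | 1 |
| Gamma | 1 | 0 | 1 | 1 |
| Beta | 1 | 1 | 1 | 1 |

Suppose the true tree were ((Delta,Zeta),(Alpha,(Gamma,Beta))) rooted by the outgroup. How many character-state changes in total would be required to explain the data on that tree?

Map each character onto ((Delta,Zeta),(Alpha,(Gamma,Beta))) (rooted by Outgroup) and count the minimum state changes it requires (Fitch parsimony):
C1: 2; C2: 2; C3: 1; C4: 2.
Total tree length = 7.

7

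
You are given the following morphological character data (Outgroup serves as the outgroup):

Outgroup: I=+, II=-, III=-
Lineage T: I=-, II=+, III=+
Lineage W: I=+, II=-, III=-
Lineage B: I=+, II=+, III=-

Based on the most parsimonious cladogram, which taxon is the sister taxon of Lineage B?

Character polarity is set by the outgroup: the derived state is whichever differs from the outgroup's state, so for I the derived state is '-', and for the remaining characters it is '+'.
I (derived state '-') is unique to Lineage T (autapomorphy; uninformative for grouping).
Only Lineage B and Lineage T show the derived state '+' for II, supporting them as a clade.
III: derived state '+' in Lineage T only — an autapomorphy, so it tells us nothing about relationships among taxa.
Most parsimonious ingroup topology: ((Lineage T,Lineage B),Lineage W).
Lineage B and Lineage T form a cherry on this tree, so they are sister taxa.

Lineage T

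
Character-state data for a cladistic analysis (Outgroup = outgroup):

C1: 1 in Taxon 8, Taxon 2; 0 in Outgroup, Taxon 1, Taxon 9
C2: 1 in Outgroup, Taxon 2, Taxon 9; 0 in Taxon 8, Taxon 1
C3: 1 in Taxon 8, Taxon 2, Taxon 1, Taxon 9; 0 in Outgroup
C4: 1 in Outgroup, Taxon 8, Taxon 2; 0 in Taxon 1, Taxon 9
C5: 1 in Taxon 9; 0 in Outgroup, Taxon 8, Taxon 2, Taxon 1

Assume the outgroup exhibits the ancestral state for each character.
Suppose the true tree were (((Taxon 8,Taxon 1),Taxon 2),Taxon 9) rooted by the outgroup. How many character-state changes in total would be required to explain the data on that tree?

Map each character onto (((Taxon 8,Taxon 1),Taxon 2),Taxon 9) (rooted by Outgroup) and count the minimum state changes it requires (Fitch parsimony):
C1: 2; C2: 1; C3: 1; C4: 2; C5: 1.
Total tree length = 7.

7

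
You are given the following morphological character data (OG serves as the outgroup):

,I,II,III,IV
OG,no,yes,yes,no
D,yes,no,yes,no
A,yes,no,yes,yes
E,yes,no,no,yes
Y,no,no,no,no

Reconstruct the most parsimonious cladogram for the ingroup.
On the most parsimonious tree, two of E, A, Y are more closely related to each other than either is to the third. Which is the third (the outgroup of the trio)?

Y

Character polarity is set by the outgroup: the derived state is whichever differs from the outgroup's state, so for II, III the derived state is 'no', and for the remaining characters it is 'yes'.
Only A, D, and E show the derived state 'yes' for I, supporting them as a clade.
II (derived state 'no') is shared by all ingroup taxa — unites the whole ingroup.
III groups E and Y, which is incompatible with the clades supported by the remaining characters; treating it as convergent (homoplasy) costs fewer steps than any alternative tree.
Only A and E show the derived state 'yes' for IV, supporting them as a clade.
Most parsimonious ingroup topology: ((D,(A,E)),Y).
A and E share a more recent common ancestor with each other than either does with Y, so Y is the least closely related of the three.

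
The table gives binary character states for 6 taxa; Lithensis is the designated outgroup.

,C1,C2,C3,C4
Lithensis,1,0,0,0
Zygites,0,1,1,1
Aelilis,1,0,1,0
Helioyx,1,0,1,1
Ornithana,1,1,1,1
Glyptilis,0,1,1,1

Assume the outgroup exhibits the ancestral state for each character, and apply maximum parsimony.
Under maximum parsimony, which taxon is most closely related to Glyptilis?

Character polarity is set by the outgroup: the derived state is whichever differs from the outgroup's state, so for C1 the derived state is '0', and for the remaining characters it is '1'.
Only Glyptilis and Zygites show the derived state '0' for C1, supporting them as a clade.
C2 (derived state '1') is shared by Glyptilis, Ornithana, and Zygites — a synapomorphy uniting that clade.
C3 (derived state '1') is shared by all ingroup taxa — unites the whole ingroup.
C4: derived state '1' in Glyptilis, Helioyx, Ornithana, and Zygites only — synapomorphy for {Glyptilis, Helioyx, Ornithana, Zygites}.
Most parsimonious ingroup topology: ((((Zygites,Glyptilis),Ornithana),Helioyx),Aelilis).
Glyptilis and Zygites form a cherry on this tree, so they are sister taxa.

Zygites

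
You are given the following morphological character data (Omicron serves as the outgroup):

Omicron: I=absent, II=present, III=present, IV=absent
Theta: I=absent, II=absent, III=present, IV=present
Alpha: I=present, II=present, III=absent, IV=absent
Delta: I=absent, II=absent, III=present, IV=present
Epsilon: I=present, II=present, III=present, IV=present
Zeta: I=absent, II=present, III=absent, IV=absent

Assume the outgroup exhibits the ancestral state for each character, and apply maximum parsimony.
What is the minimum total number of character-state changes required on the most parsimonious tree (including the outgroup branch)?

5

Character polarity is set by the outgroup: the derived state is whichever differs from the outgroup's state, so for II, III the derived state is 'absent', and for the remaining characters it is 'present'.
I groups Alpha and Epsilon, which is incompatible with the clades supported by the remaining characters; treating it as convergent (homoplasy) costs fewer steps than any alternative tree.
II: derived state 'absent' in Delta and Theta only — synapomorphy for {Delta, Theta}.
III: derived state 'absent' in Alpha and Zeta only — synapomorphy for {Alpha, Zeta}.
IV (derived state 'present') is shared by Delta, Epsilon, and Theta — a synapomorphy uniting that clade.
Most parsimonious ingroup topology: (((Theta,Delta),Epsilon),(Alpha,Zeta)).
Changes per character on this tree: I: 2; II: 1; III: 1; IV: 1.
Total = 5.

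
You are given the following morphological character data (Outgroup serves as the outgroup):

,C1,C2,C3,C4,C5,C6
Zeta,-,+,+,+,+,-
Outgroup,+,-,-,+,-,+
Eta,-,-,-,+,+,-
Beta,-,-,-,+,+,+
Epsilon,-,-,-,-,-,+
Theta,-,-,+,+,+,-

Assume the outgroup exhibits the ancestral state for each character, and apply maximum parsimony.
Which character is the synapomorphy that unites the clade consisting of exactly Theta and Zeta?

Character polarity is set by the outgroup: the derived state is whichever differs from the outgroup's state, so for C1, C4, C6 the derived state is '-', and for the remaining characters it is '+'.
All ingroup taxa share the derived state '-' for C1; it defines the ingroup but does not resolve relationships within it.
C2 (derived state '+') is unique to Zeta (autapomorphy; uninformative for grouping).
C3: derived state '+' in Theta and Zeta only — synapomorphy for {Theta, Zeta}.
C4: derived state '-' in Epsilon only — an autapomorphy, so it tells us nothing about relationships among taxa.
C5: derived state '+' in Beta, Eta, Theta, and Zeta only — synapomorphy for {Beta, Eta, Theta, Zeta}.
C6 (derived state '-') is shared by Eta, Theta, and Zeta — a synapomorphy uniting that clade.
Most parsimonious ingroup topology: (((Eta,(Theta,Zeta)),Beta),Epsilon).
The clade {Theta, Zeta} is supported by C3: its derived state '+' occurs in exactly those taxa and in no other taxon (including the outgroup).

C3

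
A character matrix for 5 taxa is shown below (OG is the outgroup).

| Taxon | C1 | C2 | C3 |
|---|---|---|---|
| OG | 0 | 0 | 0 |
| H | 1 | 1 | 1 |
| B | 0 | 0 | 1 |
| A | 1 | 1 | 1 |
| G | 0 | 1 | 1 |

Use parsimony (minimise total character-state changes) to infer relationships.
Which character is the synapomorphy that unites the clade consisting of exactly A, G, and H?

The outgroup has state '0' for every character, so '1' is the derived state throughout.
C1 (derived state '1') is shared by A and H — a synapomorphy uniting that clade.
Only A, G, and H show the derived state '1' for C2, supporting them as a clade.
C3 (derived state '1') is shared by all ingroup taxa — unites the whole ingroup.
Most parsimonious ingroup topology: (((H,A),G),B).
The clade {A, G, H} is supported by C2: its derived state '1' occurs in exactly those taxa and in no other taxon (including the outgroup).

C2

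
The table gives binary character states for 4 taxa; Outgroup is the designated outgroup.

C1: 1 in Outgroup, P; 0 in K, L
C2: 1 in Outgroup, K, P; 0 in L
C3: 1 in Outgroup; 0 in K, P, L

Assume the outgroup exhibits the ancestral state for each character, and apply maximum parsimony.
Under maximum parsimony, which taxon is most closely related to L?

The outgroup has state '1' for every character, so '0' is the derived state throughout.
Only K and L show the derived state '0' for C1, supporting them as a clade.
C2 (derived state '0') is unique to L (autapomorphy; uninformative for grouping).
All ingroup taxa share the derived state '0' for C3; it defines the ingroup but does not resolve relationships within it.
Most parsimonious ingroup topology: ((K,L),P).
L and K form a cherry on this tree, so they are sister taxa.

K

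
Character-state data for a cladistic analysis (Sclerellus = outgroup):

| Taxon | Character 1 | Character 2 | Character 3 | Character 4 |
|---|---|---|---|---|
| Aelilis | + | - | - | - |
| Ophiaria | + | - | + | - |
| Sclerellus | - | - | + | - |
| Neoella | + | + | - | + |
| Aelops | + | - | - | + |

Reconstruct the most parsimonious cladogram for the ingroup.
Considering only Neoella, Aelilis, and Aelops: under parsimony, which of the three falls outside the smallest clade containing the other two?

Aelilis

Character polarity is set by the outgroup: the derived state is whichever differs from the outgroup's state, so for Character 3 the derived state is '-', and for the remaining characters it is '+'.
All ingroup taxa share the derived state '+' for Character 1; it defines the ingroup but does not resolve relationships within it.
Character 2: derived state '+' in Neoella only — an autapomorphy, so it tells us nothing about relationships among taxa.
Character 3: derived state '-' in Aelilis, Aelops, and Neoella only — synapomorphy for {Aelilis, Aelops, Neoella}.
Only Aelops and Neoella show the derived state '+' for Character 4, supporting them as a clade.
Most parsimonious ingroup topology: ((Aelilis,(Neoella,Aelops)),Ophiaria).
Aelops and Neoella share a more recent common ancestor with each other than either does with Aelilis, so Aelilis is the least closely related of the three.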